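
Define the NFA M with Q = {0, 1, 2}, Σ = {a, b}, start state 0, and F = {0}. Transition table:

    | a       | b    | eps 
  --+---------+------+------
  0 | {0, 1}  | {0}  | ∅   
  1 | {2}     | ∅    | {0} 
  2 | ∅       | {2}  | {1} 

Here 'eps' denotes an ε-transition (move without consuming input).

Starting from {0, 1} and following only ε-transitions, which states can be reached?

{0, 1}

Begin with {0, 1}.
No ε-moves leave this set, so the closure equals the set itself.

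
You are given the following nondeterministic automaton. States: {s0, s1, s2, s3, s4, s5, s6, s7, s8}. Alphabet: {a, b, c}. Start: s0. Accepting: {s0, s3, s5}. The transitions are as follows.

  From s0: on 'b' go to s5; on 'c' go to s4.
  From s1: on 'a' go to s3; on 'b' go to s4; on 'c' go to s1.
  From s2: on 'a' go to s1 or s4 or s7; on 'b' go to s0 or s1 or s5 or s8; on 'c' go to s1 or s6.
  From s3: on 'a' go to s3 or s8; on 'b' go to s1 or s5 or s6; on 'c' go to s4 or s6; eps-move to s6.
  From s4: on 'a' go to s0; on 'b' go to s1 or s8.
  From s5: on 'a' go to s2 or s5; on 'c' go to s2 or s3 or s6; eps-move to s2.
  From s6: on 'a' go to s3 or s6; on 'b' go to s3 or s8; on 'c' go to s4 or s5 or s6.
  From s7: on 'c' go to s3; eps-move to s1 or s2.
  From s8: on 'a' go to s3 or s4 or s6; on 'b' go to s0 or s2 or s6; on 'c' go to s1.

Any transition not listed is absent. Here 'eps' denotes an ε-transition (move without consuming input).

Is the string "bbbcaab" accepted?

Start in {s0}.
Read 'b': {s0} → {s2, s5}.
Read 'b': {s2, s5} → {s0, s1, s2, s5, s8}.
Read 'b': {s0, s1, s2, s5, s8} → {s0, s1, s2, s4, s5, s6, s8}.
Read 'c': {s0, s1, s2, s4, s5, s6, s8} → {s1, s2, s3, s4, s5, s6}.
Read 'a': {s1, s2, s3, s4, s5, s6} → {s0, s1, s2, s3, s4, s5, s6, s7, s8}.
Read 'a': {s0, s1, s2, s3, s4, s5, s6, s7, s8} → {s0, s1, s2, s3, s4, s5, s6, s7, s8}.
Read 'b': {s0, s1, s2, s3, s4, s5, s6, s7, s8} → {s0, s1, s2, s3, s4, s5, s6, s8}.
The final set {s0, s1, s2, s3, s4, s5, s6, s8} contains the accepting states s0, s3, s5.

Yes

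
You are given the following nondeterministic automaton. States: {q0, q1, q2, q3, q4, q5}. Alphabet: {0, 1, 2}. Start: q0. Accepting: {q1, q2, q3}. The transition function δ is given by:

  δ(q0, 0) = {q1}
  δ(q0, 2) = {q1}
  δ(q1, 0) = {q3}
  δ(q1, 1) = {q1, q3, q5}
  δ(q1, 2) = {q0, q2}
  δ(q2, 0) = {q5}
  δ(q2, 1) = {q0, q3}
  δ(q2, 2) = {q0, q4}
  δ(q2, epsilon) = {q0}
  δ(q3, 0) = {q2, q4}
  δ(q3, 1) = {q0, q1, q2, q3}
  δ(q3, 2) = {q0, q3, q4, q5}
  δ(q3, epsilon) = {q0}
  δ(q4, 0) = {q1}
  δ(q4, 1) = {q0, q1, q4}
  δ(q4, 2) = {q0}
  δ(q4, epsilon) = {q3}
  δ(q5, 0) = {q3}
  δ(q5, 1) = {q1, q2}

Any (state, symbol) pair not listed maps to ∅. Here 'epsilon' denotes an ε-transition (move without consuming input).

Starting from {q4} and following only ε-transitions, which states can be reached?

{q0, q3, q4}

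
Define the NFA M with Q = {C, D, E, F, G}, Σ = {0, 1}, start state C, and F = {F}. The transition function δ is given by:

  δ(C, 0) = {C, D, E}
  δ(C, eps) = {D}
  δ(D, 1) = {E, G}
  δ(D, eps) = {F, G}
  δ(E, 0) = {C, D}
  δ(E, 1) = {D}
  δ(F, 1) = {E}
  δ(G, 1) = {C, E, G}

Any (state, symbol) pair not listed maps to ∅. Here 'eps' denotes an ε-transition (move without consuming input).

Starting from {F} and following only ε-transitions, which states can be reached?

{F}

Begin with {F}.
No ε-moves leave this set, so the closure equals the set itself.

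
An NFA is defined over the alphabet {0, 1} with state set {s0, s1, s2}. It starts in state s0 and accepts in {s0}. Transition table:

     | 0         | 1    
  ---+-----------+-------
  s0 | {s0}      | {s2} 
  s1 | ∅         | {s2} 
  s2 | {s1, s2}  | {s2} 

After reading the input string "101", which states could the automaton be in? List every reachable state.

Start in {s0}.
Read '1': s0→{s2}; now {s2}.
Read '0': s2→{s1, s2}; now {s1, s2}.
Read '1': s1→{s2}, s2→{s2}; now {s2}.

{s2}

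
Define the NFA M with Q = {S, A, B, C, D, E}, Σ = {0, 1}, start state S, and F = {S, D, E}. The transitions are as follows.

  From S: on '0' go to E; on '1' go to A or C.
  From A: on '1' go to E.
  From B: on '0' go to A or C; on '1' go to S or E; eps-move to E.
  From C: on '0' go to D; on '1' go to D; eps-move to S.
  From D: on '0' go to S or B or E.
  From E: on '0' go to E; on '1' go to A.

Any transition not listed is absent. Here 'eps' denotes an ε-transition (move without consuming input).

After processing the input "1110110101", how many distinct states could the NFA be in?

1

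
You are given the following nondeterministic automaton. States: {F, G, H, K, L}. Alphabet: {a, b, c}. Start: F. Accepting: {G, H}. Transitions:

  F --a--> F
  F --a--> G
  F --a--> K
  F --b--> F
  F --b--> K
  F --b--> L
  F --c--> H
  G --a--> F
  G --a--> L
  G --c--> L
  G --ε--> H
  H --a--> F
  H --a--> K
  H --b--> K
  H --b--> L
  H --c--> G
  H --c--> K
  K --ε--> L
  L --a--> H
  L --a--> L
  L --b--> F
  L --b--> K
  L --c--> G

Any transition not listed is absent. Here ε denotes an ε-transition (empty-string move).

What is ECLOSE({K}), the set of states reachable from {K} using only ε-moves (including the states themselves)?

Begin with {K}.
ε-move K → L; add L.

{K, L}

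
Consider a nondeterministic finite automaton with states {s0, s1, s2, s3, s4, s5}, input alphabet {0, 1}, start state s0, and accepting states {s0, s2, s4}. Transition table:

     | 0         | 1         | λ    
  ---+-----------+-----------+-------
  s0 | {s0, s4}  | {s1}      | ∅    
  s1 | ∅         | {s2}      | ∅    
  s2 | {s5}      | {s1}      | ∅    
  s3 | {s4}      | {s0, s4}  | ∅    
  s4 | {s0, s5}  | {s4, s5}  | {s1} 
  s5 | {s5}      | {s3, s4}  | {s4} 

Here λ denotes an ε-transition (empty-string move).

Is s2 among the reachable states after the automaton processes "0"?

No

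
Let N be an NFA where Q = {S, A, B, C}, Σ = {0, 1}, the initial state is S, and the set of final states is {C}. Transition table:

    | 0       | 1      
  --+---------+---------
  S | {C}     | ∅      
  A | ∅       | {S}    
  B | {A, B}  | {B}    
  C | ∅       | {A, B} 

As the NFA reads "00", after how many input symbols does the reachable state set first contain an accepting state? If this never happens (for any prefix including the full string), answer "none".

1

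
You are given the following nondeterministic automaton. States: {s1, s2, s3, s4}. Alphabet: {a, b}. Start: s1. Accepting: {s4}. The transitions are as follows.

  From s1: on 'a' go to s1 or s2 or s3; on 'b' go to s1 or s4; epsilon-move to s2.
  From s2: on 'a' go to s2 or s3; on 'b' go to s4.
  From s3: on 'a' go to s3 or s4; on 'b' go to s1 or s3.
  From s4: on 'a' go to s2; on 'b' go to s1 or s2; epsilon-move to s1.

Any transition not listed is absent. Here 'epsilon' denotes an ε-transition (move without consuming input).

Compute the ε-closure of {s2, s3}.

Begin with {s2, s3}.
No ε-moves leave this set, so the closure equals the set itself.

{s2, s3}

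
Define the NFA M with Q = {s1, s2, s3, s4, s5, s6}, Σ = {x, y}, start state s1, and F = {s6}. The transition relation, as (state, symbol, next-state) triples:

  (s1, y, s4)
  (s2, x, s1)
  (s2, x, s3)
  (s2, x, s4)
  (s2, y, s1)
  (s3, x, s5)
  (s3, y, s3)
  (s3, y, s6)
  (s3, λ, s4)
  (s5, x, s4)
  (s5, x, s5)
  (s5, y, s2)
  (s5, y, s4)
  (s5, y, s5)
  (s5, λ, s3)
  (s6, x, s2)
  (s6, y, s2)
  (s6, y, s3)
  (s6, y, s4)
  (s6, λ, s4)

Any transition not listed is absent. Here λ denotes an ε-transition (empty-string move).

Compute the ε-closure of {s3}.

{s3, s4}

Begin with {s3}.
ε-move s3 → s4; add s4.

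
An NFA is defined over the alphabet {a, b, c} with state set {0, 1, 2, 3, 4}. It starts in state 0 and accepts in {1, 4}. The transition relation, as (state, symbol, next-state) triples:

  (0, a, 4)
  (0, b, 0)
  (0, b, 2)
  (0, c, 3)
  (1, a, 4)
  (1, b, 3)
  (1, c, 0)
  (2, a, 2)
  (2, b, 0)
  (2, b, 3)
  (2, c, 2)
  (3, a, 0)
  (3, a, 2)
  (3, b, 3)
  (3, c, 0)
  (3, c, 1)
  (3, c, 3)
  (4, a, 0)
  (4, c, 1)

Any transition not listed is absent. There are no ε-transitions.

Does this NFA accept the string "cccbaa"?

Yes

Start in {0}.
Read 'c': 0→{3}; now {3}.
Read 'c': 3→{0, 1, 3}; now {0, 1, 3}.
Read 'c': 0→{3}, 1→{0}, 3→{0, 1, 3}; now {0, 1, 3}.
Read 'b': 0→{0, 2}, 1→{3}, 3→{3}; now {0, 2, 3}.
Read 'a': 0→{4}, 2→{2}, 3→{0, 2}; now {0, 2, 4}.
Read 'a': 0→{4}, 2→{2}, 4→{0}; now {0, 2, 4}.
The final set {0, 2, 4} contains the accepting state 4.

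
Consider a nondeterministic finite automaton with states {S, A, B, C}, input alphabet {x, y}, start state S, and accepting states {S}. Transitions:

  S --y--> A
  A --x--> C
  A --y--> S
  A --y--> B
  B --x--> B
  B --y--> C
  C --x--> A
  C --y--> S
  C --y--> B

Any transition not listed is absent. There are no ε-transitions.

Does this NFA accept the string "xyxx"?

Start in {S}.
Read 'x': S→∅; now ∅.
The set is empty and remains empty for the remaining 3 symbols.
The final set ∅ contains no accepting state.

No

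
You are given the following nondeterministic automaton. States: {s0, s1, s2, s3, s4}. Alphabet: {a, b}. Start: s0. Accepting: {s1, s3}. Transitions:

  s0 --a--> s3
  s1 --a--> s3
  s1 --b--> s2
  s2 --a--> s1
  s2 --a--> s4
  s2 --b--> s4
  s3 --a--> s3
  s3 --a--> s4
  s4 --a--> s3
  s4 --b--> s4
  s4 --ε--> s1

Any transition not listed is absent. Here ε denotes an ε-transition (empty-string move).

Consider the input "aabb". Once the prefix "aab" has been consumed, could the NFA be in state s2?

Yes

Start in {s0}.
Read 'a': s0→{s3}; now {s3}.
Read 'a': s3→{s3, s4}; union {s3, s4}; ε-closure = {s1, s3, s4}.
Read 'b': s1→{s2}, s3→∅, s4→{s4}; union {s2, s4}; ε-closure = {s1, s2, s4}.
State s2 is in {s1, s2, s4}.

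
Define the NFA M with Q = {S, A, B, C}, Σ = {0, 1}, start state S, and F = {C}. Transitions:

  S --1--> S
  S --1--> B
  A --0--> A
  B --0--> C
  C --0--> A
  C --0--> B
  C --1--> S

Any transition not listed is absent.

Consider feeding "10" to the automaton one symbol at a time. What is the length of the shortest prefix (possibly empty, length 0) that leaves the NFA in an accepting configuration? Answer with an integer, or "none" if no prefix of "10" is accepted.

Start in {S}.
Read '1': S→{S, B}; now {S, B}.
Read '0': S→∅, B→{C}; now {C}.
None of the earlier sets intersect F, but {C} does.

2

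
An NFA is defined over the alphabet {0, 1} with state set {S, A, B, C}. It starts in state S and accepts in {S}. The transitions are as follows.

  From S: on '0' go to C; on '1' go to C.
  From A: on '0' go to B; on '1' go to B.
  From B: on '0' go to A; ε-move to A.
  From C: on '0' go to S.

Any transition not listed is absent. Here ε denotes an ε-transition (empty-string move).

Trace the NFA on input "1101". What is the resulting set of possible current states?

∅

Start in {S}.
Read '1': {S} → {C}.
Read '1': {C} → ∅.
The set is empty and remains empty for the remaining 2 symbols.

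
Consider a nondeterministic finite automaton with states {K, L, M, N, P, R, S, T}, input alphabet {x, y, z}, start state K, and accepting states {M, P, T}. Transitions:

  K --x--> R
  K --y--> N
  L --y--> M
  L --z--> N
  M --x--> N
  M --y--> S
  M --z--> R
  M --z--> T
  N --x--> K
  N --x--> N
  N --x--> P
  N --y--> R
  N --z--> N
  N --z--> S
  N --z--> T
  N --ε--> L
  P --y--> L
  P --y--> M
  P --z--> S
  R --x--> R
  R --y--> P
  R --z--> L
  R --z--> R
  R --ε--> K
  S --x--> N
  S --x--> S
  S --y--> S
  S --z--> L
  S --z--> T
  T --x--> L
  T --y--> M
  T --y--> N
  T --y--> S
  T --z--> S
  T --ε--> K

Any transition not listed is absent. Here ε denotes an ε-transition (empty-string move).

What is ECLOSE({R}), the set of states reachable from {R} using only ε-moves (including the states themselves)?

{K, R}

Begin with {R}.
ε-move R → K; add K.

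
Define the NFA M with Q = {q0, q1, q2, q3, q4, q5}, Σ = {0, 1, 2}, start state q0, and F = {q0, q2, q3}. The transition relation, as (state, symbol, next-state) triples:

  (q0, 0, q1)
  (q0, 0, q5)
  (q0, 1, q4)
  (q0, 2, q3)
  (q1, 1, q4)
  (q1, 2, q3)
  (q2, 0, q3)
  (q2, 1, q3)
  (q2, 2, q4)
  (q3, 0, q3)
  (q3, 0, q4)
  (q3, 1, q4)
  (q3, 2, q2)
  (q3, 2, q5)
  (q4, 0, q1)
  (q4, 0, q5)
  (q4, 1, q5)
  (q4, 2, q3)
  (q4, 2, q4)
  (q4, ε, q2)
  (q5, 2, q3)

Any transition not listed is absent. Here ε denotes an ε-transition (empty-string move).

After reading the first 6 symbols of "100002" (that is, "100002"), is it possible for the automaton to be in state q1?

No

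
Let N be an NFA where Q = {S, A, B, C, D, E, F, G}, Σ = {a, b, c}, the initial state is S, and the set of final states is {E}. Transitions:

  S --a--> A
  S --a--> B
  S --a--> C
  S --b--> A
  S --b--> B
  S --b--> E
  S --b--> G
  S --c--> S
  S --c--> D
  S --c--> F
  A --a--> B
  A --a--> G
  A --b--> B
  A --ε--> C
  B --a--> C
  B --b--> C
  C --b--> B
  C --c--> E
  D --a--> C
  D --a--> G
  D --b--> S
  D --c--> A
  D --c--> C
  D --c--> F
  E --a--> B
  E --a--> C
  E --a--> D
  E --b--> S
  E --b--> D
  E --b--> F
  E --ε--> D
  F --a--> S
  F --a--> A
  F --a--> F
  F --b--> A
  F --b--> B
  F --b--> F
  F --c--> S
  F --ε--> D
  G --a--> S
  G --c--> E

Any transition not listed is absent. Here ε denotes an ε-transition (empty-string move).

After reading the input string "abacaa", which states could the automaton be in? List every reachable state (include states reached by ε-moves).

Start in {S}.
Read 'a': S→{A, B, C}; now {A, B, C}.
Read 'b': A→{B}, B→{C}, C→{B}; now {B, C}.
Read 'a': B→{C}, C→∅; now {C}.
Read 'c': C→{E}; union {E}; ε-closure = {D, E}.
Read 'a': D→{C, G}, E→{B, C, D}; now {B, C, D, G}.
Read 'a': B→{C}, C→∅, D→{C, G}, G→{S}; now {S, C, G}.

{S, C, G}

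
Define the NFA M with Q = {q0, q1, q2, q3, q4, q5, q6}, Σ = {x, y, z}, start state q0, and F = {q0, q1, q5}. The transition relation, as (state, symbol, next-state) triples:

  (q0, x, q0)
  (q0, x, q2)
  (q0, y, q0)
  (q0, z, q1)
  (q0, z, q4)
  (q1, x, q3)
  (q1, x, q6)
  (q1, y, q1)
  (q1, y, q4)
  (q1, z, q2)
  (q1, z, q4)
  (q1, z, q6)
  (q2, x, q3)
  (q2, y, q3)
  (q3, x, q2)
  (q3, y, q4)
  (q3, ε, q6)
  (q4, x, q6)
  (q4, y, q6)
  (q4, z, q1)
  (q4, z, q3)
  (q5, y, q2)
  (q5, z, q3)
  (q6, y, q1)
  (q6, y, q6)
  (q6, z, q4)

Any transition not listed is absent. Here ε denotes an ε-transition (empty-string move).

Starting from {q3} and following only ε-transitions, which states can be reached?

Begin with {q3}.
ε-move q3 → q6; add q6.

{q3, q6}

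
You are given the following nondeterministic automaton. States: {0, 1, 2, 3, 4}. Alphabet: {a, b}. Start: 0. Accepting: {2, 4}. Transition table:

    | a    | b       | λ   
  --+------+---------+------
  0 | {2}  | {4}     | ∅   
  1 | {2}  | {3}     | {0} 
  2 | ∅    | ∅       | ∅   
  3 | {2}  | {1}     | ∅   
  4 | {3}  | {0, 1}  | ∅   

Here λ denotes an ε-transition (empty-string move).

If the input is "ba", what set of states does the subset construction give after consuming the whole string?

Start in {0}.
Read 'b': {0} → {4}.
Read 'a': {4} → {3}.

{3}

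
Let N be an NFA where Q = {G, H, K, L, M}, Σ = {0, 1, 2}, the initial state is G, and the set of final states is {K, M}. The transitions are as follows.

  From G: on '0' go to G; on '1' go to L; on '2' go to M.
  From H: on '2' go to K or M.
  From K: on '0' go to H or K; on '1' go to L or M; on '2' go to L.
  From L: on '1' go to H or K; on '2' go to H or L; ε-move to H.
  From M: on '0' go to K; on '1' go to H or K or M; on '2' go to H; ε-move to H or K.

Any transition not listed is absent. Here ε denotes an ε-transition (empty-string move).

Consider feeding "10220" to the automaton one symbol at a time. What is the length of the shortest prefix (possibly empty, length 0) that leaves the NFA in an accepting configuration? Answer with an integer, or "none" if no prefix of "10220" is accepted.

none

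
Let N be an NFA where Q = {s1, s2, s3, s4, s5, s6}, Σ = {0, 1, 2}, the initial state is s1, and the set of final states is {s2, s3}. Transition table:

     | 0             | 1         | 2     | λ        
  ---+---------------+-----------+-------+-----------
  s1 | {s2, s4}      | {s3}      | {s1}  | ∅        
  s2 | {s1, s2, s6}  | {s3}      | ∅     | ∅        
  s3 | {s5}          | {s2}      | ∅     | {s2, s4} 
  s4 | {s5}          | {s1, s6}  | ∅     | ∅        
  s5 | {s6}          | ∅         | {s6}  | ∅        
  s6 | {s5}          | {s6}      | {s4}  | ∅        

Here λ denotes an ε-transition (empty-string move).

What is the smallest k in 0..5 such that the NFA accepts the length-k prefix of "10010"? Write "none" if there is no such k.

1

Start in {s1}.
Read '1': s1→{s3}; union {s3}; ε-closure = {s2, s3, s4}.
None of the earlier sets intersect F, but {s2, s3, s4} does.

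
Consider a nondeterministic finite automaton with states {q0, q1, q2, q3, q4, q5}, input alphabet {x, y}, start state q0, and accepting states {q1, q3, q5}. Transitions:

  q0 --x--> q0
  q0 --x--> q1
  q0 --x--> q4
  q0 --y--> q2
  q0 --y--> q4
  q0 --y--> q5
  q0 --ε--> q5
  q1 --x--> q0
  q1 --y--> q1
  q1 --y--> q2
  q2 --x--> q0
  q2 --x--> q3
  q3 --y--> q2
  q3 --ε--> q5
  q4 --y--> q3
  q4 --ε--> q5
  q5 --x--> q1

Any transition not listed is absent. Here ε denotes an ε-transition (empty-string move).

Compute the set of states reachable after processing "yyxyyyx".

Start: ε-closure({q0}) = {q0, q5}.
Read 'y': q0→{q2, q4, q5}, q5→∅; now {q2, q4, q5}.
Read 'y': q2→∅, q4→{q3}, q5→∅; union {q3}; ε-closure = {q3, q5}.
Read 'x': q3→∅, q5→{q1}; now {q1}.
Read 'y': q1→{q1, q2}; now {q1, q2}.
Read 'y': q1→{q1, q2}, q2→∅; now {q1, q2}.
Read 'y': q1→{q1, q2}, q2→∅; now {q1, q2}.
Read 'x': q1→{q0}, q2→{q0, q3}; union {q0, q3}; ε-closure = {q0, q3, q5}.

{q0, q3, q5}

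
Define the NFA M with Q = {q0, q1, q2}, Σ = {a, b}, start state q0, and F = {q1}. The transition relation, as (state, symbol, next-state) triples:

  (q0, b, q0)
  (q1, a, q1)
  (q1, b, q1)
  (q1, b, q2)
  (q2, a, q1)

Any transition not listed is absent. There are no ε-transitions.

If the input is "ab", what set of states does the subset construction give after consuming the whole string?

∅

Start in {q0}.
Read 'a': {q0} → ∅.
The set is empty and remains empty for the remaining 1 symbol.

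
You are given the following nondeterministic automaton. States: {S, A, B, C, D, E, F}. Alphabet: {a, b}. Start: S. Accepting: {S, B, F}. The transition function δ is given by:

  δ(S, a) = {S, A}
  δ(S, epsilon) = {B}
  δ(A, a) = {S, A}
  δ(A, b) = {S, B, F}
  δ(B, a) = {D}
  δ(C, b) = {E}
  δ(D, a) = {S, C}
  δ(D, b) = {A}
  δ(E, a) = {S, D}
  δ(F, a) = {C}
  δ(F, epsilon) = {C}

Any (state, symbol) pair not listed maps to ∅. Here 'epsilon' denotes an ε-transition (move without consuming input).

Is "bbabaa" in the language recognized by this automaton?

No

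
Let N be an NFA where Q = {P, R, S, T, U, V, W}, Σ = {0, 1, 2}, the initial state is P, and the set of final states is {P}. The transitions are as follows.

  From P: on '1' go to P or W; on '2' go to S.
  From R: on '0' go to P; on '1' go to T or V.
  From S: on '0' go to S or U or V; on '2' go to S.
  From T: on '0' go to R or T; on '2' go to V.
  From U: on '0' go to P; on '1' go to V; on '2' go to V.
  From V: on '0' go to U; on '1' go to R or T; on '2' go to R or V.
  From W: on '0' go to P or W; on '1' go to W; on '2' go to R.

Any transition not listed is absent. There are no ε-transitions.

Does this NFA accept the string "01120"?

Start in {P}.
Read '0': {P} → ∅.
The set is empty and remains empty for the remaining 4 symbols.
The final set ∅ contains no accepting state.

No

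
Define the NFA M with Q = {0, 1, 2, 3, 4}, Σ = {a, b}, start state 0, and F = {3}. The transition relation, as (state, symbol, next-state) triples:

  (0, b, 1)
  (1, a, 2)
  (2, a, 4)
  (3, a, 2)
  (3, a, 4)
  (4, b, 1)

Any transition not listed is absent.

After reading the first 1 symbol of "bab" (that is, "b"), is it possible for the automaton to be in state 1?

Start in {0}.
Read 'b': 0→{1}; now {1}.
State 1 is in {1}.

Yes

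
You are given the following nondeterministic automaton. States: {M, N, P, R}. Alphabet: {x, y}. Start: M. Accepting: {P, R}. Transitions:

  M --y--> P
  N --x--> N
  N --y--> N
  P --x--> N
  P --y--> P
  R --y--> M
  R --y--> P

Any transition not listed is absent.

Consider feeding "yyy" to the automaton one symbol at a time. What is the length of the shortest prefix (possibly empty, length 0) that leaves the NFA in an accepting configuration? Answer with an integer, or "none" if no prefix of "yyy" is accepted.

1

Start in {M}.
Read 'y': M→{P}; now {P}.
None of the earlier sets intersect F, but {P} does.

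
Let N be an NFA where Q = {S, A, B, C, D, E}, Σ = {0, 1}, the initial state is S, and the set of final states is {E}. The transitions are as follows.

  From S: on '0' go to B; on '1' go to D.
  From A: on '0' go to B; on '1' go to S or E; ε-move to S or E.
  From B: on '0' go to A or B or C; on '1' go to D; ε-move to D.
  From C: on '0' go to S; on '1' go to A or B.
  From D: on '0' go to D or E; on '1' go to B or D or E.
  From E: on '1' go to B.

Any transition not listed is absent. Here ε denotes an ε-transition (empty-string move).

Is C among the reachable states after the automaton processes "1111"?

No

Start in {S}.
Read '1': {S} → {D}.
Read '1': {D} → {B, D, E}.
Read '1': {B, D, E} → {B, D, E}.
Read '1': {B, D, E} → {B, D, E}.
State C is not in {B, D, E}.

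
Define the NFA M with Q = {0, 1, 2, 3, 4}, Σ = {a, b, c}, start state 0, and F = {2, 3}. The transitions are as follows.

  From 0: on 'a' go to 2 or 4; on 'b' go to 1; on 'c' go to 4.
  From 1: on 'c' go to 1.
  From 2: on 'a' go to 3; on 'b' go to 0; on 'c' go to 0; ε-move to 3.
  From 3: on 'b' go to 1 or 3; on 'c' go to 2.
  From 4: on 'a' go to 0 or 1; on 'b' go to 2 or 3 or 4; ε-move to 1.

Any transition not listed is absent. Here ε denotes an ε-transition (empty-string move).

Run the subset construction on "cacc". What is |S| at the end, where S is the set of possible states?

1

Start in {0}.
Read 'c': {0} → {1, 4}.
Read 'a': {1, 4} → {0, 1}.
Read 'c': {0, 1} → {1, 4}.
Read 'c': {1, 4} → {1}.
That set has 1 state.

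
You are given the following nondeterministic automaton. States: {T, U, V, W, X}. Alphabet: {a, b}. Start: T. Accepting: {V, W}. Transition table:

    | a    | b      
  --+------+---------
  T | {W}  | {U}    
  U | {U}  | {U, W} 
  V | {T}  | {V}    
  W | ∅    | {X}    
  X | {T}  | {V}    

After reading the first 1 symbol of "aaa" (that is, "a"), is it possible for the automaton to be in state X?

No

Start in {T}.
Read 'a': {T} → {W}.
State X is not in {W}.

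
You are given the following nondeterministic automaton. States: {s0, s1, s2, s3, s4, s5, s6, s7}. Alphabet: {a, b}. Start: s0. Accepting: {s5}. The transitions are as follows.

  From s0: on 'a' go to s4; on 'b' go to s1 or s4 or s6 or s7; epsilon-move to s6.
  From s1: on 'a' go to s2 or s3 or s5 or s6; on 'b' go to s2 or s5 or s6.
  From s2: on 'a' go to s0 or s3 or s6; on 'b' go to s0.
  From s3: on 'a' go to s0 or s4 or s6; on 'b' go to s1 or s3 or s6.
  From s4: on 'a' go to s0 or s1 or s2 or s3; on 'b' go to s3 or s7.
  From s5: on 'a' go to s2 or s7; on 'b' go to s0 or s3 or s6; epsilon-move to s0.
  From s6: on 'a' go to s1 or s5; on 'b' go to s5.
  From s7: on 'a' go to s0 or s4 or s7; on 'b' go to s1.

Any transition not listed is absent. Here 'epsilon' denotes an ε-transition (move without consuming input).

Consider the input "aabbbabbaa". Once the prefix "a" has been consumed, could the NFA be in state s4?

Yes

Start: ε-closure({s0}) = {s0, s6}.
Read 'a': s0→{s4}, s6→{s1, s5}; union {s1, s4, s5}; ε-closure = {s0, s1, s4, s5, s6}.
State s4 is in {s0, s1, s4, s5, s6}.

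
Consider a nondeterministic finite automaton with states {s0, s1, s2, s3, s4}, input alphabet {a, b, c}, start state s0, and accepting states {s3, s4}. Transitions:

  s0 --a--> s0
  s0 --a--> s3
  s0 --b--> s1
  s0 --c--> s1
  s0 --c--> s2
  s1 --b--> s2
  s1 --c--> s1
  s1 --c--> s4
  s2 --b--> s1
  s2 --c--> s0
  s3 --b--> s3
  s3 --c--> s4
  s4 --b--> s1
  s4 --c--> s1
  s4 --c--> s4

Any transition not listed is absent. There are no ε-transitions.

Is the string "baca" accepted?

No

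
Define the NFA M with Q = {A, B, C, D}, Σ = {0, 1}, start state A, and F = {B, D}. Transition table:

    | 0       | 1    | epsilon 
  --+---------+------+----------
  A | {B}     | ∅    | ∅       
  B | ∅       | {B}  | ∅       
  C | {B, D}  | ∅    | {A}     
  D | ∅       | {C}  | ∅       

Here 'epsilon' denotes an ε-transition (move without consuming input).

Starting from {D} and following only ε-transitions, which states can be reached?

{D}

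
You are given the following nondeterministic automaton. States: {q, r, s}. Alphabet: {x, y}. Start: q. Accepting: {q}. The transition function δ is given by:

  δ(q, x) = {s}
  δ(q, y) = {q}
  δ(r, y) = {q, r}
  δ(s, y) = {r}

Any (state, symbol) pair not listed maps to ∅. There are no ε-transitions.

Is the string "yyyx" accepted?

Start in {q}.
Read 'y': q→{q}; now {q}.
Read 'y': q→{q}; now {q}.
Read 'y': q→{q}; now {q}.
Read 'x': q→{s}; now {s}.
The final set {s} contains no accepting state.

No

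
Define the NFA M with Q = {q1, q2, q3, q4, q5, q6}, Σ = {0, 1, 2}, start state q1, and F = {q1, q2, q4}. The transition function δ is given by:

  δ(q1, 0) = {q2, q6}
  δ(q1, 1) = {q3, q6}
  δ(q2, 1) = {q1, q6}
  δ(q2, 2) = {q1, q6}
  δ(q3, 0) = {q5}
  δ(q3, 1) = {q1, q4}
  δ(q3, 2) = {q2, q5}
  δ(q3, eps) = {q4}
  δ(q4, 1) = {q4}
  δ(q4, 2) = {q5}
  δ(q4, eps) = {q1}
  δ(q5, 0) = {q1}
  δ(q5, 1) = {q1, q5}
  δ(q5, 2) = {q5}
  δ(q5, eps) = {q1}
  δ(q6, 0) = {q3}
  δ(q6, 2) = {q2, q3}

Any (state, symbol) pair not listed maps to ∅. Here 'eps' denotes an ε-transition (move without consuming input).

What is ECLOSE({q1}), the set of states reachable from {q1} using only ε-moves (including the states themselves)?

{q1}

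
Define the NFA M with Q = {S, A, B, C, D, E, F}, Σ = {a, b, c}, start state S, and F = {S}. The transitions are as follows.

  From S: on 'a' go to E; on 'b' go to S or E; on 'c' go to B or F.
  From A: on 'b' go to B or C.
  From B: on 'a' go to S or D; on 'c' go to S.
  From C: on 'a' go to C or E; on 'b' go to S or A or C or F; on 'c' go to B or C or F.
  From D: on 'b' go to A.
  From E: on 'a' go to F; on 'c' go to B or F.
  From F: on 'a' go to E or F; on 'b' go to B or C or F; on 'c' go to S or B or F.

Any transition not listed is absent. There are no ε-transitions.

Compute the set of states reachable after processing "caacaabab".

Start in {S}.
Read 'c': S→{B, F}; now {B, F}.
Read 'a': B→{S, D}, F→{E, F}; now {S, D, E, F}.
Read 'a': S→{E}, D→∅, E→{F}, F→{E, F}; now {E, F}.
Read 'c': E→{B, F}, F→{S, B, F}; now {S, B, F}.
Read 'a': S→{E}, B→{S, D}, F→{E, F}; now {S, D, E, F}.
Read 'a': S→{E}, D→∅, E→{F}, F→{E, F}; now {E, F}.
Read 'b': E→∅, F→{B, C, F}; now {B, C, F}.
Read 'a': B→{S, D}, C→{C, E}, F→{E, F}; now {S, C, D, E, F}.
Read 'b': S→{S, E}, C→{S, A, C, F}, D→{A}, E→∅, F→{B, C, F}; now {S, A, B, C, E, F}.

{S, A, B, C, E, F}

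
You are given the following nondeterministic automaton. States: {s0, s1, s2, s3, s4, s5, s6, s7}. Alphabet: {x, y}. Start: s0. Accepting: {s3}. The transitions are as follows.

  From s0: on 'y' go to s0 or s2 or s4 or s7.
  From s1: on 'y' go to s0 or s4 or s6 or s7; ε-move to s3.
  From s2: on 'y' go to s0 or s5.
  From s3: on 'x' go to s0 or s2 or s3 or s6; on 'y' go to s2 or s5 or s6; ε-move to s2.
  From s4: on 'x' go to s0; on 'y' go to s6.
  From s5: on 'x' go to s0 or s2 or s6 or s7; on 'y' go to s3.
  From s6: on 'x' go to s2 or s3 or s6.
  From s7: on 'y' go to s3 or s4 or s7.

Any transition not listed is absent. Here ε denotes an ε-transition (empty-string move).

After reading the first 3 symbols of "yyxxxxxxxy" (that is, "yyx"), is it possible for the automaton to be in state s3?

Start in {s0}.
Read 'y': s0→{s0, s2, s4, s7}; now {s0, s2, s4, s7}.
Read 'y': s0→{s0, s2, s4, s7}, s2→{s0, s5}, s4→{s6}, s7→{s3, s4, s7}; now {s0, s2, s3, s4, s5, s6, s7}.
Read 'x': s0→∅, s2→∅, s3→{s0, s2, s3, s6}, s4→{s0}, s5→{s0, s2, s6, s7}, s6→{s2, s3, s6}, s7→∅; now {s0, s2, s3, s6, s7}.
State s3 is in {s0, s2, s3, s6, s7}.

Yes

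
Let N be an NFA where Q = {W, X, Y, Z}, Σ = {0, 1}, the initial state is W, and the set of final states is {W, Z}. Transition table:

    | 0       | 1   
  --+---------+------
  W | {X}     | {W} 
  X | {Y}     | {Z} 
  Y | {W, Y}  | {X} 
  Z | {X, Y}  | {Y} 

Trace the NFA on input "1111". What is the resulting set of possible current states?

{W}

Start in {W}.
Read '1': W→{W}; now {W}.
Read '1': W→{W}; now {W}.
Read '1': W→{W}; now {W}.
Read '1': W→{W}; now {W}.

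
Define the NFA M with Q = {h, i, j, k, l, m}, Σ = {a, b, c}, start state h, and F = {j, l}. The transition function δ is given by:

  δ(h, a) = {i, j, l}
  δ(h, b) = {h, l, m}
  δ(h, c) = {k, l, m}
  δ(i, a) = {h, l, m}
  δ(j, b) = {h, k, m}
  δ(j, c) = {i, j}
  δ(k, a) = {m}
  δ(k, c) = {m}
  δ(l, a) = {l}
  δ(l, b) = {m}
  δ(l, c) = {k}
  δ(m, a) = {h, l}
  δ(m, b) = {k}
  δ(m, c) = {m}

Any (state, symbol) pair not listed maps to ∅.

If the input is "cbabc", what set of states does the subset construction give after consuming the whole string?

Start in {h}.
Read 'c': {h} → {k, l, m}.
Read 'b': {k, l, m} → {k, m}.
Read 'a': {k, m} → {h, l, m}.
Read 'b': {h, l, m} → {h, k, l, m}.
Read 'c': {h, k, l, m} → {k, l, m}.

{k, l, m}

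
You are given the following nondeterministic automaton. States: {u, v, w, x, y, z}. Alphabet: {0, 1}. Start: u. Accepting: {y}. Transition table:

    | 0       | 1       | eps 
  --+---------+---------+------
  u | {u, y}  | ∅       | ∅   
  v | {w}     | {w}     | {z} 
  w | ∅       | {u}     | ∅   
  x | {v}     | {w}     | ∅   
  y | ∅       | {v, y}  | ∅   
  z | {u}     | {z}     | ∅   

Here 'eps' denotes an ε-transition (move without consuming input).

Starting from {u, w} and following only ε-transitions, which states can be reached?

Begin with {u, w}.
No ε-moves leave this set, so the closure equals the set itself.

{u, w}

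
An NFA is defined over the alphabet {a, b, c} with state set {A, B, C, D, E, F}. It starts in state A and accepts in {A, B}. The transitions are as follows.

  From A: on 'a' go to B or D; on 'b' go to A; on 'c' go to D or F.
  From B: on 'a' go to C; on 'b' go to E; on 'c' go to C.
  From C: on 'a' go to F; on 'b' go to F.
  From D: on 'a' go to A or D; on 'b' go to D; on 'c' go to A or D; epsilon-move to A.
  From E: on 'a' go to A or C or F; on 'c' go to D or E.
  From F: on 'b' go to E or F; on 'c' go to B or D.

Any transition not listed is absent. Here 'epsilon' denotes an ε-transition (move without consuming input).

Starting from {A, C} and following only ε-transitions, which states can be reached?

Begin with {A, C}.
No ε-moves leave this set, so the closure equals the set itself.

{A, C}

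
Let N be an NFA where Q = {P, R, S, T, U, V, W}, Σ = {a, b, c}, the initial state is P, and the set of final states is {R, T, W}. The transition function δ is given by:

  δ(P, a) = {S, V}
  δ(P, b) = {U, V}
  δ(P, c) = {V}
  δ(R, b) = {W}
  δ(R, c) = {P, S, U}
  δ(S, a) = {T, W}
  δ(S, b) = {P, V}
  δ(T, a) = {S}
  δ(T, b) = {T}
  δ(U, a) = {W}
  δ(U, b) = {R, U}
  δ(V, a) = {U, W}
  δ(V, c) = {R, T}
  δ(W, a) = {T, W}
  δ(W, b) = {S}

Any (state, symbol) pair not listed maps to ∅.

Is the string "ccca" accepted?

Start in {P}.
Read 'c': P→{V}; now {V}.
Read 'c': V→{R, T}; now {R, T}.
Read 'c': R→{P, S, U}, T→∅; now {P, S, U}.
Read 'a': P→{S, V}, S→{T, W}, U→{W}; now {S, T, V, W}.
The final set {S, T, V, W} contains the accepting states T, W.

Yes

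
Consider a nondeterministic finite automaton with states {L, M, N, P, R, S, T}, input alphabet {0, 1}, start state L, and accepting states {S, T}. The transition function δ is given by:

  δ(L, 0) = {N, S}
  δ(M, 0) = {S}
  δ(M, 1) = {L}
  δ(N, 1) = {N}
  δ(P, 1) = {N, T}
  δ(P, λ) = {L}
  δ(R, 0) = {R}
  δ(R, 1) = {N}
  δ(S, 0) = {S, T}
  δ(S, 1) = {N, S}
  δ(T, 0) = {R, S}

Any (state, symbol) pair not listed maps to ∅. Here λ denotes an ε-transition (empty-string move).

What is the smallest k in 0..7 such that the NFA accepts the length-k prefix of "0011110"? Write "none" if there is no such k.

1

Start in {L}.
Read '0': {L} → {N, S}.
None of the earlier sets intersect F, but {N, S} does.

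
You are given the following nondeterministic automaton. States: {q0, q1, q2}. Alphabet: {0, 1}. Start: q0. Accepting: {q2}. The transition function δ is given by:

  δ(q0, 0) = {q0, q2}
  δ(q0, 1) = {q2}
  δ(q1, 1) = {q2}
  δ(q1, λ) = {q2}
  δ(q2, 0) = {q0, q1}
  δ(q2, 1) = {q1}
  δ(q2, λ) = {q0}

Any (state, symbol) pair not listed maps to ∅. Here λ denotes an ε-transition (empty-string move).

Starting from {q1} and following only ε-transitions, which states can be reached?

{q0, q1, q2}

Begin with {q1}.
ε-move q1 → q2; add q2.
ε-move q2 → q0; add q0.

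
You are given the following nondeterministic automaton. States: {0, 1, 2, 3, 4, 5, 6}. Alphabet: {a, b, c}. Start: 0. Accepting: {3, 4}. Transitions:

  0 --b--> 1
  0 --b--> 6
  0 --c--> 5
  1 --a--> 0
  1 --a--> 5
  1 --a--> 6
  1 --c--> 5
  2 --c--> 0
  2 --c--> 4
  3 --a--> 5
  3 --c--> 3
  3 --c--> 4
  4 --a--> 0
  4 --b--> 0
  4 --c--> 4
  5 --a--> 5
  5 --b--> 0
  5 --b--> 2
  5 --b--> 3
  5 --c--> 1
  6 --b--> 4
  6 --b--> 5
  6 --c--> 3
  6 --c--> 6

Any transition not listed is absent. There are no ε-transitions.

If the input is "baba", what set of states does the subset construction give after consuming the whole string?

{0, 5, 6}

Start in {0}.
Read 'b': {0} → {1, 6}.
Read 'a': {1, 6} → {0, 5, 6}.
Read 'b': {0, 5, 6} → {0, 1, 2, 3, 4, 5, 6}.
Read 'a': {0, 1, 2, 3, 4, 5, 6} → {0, 5, 6}.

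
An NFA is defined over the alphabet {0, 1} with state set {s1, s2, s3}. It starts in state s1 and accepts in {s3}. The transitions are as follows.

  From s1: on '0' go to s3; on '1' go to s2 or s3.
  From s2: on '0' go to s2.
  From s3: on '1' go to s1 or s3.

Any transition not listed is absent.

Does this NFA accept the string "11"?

Start in {s1}.
Read '1': {s1} → {s2, s3}.
Read '1': {s2, s3} → {s1, s3}.
The final set {s1, s3} contains the accepting state s3.

Yes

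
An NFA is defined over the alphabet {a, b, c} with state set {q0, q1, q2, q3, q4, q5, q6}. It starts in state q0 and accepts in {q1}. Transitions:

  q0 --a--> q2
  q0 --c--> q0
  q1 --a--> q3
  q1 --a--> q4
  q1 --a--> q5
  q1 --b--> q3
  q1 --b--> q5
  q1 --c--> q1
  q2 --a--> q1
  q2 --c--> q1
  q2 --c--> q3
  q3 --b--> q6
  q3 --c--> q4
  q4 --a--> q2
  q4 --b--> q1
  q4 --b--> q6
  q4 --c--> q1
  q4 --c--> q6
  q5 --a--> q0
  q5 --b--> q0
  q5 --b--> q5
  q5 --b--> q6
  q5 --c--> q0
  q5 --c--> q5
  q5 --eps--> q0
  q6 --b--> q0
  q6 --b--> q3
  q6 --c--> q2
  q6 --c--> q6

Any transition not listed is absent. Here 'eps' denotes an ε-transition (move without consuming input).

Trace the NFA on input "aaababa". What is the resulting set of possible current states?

Start in {q0}.
Read 'a': q0→{q2}; now {q2}.
Read 'a': q2→{q1}; now {q1}.
Read 'a': q1→{q3, q4, q5}; union {q3, q4, q5}; ε-closure = {q0, q3, q4, q5}.
Read 'b': q0→∅, q3→{q6}, q4→{q1, q6}, q5→{q0, q5, q6}; now {q0, q1, q5, q6}.
Read 'a': q0→{q2}, q1→{q3, q4, q5}, q5→{q0}, q6→∅; now {q0, q2, q3, q4, q5}.
Read 'b': q0→∅, q2→∅, q3→{q6}, q4→{q1, q6}, q5→{q0, q5, q6}; now {q0, q1, q5, q6}.
Read 'a': q0→{q2}, q1→{q3, q4, q5}, q5→{q0}, q6→∅; now {q0, q2, q3, q4, q5}.

{q0, q2, q3, q4, q5}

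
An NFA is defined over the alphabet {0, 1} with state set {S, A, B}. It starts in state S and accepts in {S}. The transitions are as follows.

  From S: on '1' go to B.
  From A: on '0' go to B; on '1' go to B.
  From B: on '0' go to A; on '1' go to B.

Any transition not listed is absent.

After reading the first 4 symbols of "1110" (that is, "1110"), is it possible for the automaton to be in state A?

Start in {S}.
Read '1': S→{B}; now {B}.
Read '1': B→{B}; now {B}.
Read '1': B→{B}; now {B}.
Read '0': B→{A}; now {A}.
State A is in {A}.

Yes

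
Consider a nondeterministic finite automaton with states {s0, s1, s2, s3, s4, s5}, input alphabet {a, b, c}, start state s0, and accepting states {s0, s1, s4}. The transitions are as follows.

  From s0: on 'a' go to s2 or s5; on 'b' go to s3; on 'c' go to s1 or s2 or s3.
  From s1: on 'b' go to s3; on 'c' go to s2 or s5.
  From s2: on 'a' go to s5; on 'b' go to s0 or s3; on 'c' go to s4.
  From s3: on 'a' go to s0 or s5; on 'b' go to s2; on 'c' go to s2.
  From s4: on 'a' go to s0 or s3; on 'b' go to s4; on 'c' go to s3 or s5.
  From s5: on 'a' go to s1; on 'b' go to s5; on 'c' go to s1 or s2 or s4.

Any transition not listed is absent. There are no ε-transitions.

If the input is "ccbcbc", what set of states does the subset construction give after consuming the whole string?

Start in {s0}.
Read 'c': s0→{s1, s2, s3}; now {s1, s2, s3}.
Read 'c': s1→{s2, s5}, s2→{s4}, s3→{s2}; now {s2, s4, s5}.
Read 'b': s2→{s0, s3}, s4→{s4}, s5→{s5}; now {s0, s3, s4, s5}.
Read 'c': s0→{s1, s2, s3}, s3→{s2}, s4→{s3, s5}, s5→{s1, s2, s4}; now {s1, s2, s3, s4, s5}.
Read 'b': s1→{s3}, s2→{s0, s3}, s3→{s2}, s4→{s4}, s5→{s5}; now {s0, s2, s3, s4, s5}.
Read 'c': s0→{s1, s2, s3}, s2→{s4}, s3→{s2}, s4→{s3, s5}, s5→{s1, s2, s4}; now {s1, s2, s3, s4, s5}.

{s1, s2, s3, s4, s5}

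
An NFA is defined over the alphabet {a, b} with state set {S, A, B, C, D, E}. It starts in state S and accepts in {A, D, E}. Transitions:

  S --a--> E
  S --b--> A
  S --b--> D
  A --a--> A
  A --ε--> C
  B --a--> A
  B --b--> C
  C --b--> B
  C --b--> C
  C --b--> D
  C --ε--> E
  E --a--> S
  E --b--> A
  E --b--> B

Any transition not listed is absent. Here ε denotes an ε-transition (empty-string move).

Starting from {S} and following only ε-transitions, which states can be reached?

Begin with {S}.
No ε-moves leave this set, so the closure equals the set itself.

{S}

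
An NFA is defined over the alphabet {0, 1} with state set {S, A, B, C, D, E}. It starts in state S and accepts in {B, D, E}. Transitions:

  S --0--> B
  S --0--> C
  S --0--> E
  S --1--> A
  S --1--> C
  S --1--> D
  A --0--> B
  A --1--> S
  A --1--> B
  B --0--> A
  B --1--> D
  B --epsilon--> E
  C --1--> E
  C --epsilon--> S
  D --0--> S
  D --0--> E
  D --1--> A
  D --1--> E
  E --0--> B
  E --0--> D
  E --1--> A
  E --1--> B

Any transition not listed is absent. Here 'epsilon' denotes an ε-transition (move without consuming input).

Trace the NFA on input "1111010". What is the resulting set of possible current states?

{S, A, B, C, D, E}

Start in {S}.
Read '1': S→{A, C, D}; union {A, C, D}; ε-closure = {S, A, C, D}.
Read '1': S→{A, C, D}, A→{S, B}, C→{E}, D→{A, E}; now {S, A, B, C, D, E}.
Read '1': S→{A, C, D}, A→{S, B}, B→{D}, C→{E}, D→{A, E}, E→{A, B}; now {S, A, B, C, D, E}.
Read '1': S→{A, C, D}, A→{S, B}, B→{D}, C→{E}, D→{A, E}, E→{A, B}; now {S, A, B, C, D, E}.
Read '0': S→{B, C, E}, A→{B}, B→{A}, C→∅, D→{S, E}, E→{B, D}; now {S, A, B, C, D, E}.
Read '1': S→{A, C, D}, A→{S, B}, B→{D}, C→{E}, D→{A, E}, E→{A, B}; now {S, A, B, C, D, E}.
Read '0': S→{B, C, E}, A→{B}, B→{A}, C→∅, D→{S, E}, E→{B, D}; now {S, A, B, C, D, E}.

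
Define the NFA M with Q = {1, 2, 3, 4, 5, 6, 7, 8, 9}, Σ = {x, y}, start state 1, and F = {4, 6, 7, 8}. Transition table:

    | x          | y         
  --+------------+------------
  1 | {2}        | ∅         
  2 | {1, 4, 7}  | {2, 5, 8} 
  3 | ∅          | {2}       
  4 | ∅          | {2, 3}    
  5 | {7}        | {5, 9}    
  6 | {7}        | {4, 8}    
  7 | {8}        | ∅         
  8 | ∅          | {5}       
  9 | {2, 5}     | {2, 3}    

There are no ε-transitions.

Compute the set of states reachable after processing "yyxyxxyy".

∅

Start in {1}.
Read 'y': 1→∅; now ∅.
The set is empty and remains empty for the remaining 7 symbols.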